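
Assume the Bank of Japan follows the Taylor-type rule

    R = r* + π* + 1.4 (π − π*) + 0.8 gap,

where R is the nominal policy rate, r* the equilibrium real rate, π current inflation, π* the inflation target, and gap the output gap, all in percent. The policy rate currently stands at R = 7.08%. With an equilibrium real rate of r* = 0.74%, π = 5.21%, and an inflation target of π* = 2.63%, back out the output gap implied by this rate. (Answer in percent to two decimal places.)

0.12%

0.8 gap = 7.08 − 0.74 − 2.63 − 1.4 × (5.21 − 2.63) = 0.098
gap = 0.098 / 0.8 = 0.12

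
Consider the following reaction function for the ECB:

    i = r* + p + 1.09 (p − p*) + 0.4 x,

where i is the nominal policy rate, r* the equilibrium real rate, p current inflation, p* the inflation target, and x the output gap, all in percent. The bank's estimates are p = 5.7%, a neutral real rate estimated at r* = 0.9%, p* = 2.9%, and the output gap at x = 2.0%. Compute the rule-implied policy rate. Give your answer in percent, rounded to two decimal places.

10.45%

i = 0.9 + 5.7 + 1.09 × (5.7 − 2.9) + 0.4 × 2.0
   = 0.9 + 5.7 + 3.052 + 0.8 = 10.45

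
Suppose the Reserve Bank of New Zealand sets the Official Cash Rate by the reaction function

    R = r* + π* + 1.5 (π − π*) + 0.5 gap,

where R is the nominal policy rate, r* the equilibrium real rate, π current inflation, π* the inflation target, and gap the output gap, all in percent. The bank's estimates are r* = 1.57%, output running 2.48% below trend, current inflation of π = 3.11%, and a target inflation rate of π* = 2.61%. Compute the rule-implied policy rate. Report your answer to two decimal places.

Output 2.48% below potential → gap = -2.48.
R = 1.57 + 2.61 + 1.5 × (3.11 − 2.61) + 0.5 × (-2.48)
   = 1.57 + 2.61 + 0.75 − 1.24 = 3.69

3.69%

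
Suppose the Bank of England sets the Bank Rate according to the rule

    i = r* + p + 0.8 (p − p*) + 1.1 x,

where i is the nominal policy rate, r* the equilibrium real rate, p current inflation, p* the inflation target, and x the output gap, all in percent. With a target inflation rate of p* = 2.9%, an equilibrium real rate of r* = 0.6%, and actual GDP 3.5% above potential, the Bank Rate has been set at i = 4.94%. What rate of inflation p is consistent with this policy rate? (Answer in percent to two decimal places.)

1.56%

Output 3.5% above potential → x = 3.5.
Collecting p: i = r* + (1 + 0.8) p − 0.8 p* + 1.1 x
1.8 p = 4.94 − 0.6 + 0.8 × 2.9 − 1.1 × 3.5 = 2.81
p = 2.81 / 1.8 = 1.56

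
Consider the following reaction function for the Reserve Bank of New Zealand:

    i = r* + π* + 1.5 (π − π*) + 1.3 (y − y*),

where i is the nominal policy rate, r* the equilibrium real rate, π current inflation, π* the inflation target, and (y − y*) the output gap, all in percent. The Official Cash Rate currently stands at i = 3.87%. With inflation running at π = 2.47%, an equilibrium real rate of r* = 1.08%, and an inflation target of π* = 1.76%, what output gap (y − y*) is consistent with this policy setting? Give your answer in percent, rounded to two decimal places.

1.3 (y − y*) = 3.87 − 1.08 − 1.76 − 1.5 × (2.47 − 1.76) = -0.035
(y − y*) = -0.035 / 1.3 = -0.03

-0.03%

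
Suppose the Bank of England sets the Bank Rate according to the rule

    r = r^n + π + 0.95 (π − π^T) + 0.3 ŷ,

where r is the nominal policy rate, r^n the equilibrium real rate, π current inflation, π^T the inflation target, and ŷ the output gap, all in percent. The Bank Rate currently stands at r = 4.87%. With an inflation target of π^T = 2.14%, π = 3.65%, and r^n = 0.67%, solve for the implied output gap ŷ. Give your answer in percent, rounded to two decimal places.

-2.95%

0.3 ŷ = 4.87 − 0.67 − 3.65 − 0.95 × (3.65 − 2.14) = -0.8845
ŷ = -0.8845 / 0.3 = -2.95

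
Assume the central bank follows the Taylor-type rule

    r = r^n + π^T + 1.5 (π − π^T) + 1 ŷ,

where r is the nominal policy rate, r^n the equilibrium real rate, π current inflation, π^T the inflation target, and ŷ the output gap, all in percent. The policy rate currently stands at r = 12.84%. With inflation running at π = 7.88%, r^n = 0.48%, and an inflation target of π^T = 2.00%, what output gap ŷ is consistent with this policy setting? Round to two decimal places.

1.54%

1 ŷ = 12.84 − 0.48 − 2.00 − 1.5 × (7.88 − 2.00) = 1.54
ŷ = 1.54 / 1 = 1.54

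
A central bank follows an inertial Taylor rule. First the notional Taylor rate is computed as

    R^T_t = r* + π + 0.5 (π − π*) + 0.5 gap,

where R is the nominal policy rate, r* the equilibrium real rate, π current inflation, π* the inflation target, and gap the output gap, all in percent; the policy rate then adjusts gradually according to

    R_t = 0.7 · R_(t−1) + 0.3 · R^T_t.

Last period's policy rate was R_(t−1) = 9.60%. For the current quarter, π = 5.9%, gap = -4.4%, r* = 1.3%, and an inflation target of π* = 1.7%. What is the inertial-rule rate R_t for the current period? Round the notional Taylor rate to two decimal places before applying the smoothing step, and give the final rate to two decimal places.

R^T_t = 1.3 + 5.9 + 0.5 × (5.9 − 1.7) + 0.5 × (-4.4)
   = 1.3 + 5.9 + 2.1 − 2.2 = 7.10
R_t = 0.7 × 9.60 + 0.3 × 7.10 = 6.72 + 2.13 = 8.85

8.85%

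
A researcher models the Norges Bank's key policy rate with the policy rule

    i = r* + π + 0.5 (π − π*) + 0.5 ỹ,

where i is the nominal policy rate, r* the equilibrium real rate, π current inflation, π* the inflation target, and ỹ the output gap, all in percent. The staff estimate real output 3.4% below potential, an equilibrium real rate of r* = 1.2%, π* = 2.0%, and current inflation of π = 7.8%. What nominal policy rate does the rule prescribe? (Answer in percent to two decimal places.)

Output 3.4% below potential → ỹ = -3.4.
i = 1.2 + 7.8 + 0.5 × (7.8 − 2.0) + 0.5 × (-3.4)
   = 1.2 + 7.8 + 2.9 − 1.7 = 10.20

10.20%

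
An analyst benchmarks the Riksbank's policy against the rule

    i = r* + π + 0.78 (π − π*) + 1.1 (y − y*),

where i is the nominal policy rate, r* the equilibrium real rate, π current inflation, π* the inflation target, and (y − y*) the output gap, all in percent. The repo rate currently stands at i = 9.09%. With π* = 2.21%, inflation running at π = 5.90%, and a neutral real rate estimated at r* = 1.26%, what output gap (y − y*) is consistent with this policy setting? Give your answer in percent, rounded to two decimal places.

-0.86%

1.1 (y − y*) = 9.09 − 1.26 − 5.90 − 0.78 × (5.90 − 2.21) = -0.9482
(y − y*) = -0.9482 / 1.1 = -0.86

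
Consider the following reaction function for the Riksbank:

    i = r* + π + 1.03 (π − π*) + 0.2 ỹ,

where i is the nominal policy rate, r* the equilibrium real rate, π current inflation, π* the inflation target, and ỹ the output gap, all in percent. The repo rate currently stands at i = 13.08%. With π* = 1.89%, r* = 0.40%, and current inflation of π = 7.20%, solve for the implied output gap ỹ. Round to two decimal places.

0.05%

0.2 ỹ = 13.08 − 0.40 − 7.20 − 1.03 × (7.20 − 1.89) = 0.0107
ỹ = 0.0107 / 0.2 = 0.05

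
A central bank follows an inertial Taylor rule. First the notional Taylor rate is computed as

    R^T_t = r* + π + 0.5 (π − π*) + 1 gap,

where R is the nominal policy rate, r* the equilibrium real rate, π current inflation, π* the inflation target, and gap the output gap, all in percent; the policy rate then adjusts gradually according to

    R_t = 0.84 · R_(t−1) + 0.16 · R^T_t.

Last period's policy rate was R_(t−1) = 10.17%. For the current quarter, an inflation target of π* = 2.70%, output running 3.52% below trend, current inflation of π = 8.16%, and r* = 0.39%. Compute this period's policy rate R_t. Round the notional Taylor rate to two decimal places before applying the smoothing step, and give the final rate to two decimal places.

Output 3.52% below potential → gap = -3.52.
R^T_t = 0.39 + 8.16 + 0.5 × (8.16 − 2.70) + 1 × (-3.52)
   = 0.39 + 8.16 + 2.73 − 3.52 = 7.76
R_t = 0.84 × 10.17 + 0.16 × 7.76 = 8.5428 + 1.2416 = 9.78

9.78%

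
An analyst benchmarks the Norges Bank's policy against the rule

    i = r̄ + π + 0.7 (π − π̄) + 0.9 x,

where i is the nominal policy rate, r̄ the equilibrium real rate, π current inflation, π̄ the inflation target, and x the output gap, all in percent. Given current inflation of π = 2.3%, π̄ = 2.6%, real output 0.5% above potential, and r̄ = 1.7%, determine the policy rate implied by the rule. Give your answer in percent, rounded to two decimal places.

Output 0.5% above potential → x = 0.5.
i = 1.7 + 2.3 + 0.7 × (2.3 − 2.6) + 0.9 × 0.5
   = 1.7 + 2.3 − 0.21 + 0.45 = 4.24

4.24%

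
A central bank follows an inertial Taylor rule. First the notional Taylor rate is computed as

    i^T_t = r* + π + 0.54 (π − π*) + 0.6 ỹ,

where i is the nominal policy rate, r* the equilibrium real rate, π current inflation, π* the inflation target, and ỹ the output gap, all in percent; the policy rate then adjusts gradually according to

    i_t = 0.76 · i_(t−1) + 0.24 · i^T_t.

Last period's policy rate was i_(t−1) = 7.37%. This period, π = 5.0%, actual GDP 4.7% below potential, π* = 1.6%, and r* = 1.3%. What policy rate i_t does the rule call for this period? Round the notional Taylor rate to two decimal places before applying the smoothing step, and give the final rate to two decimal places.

Output 4.7% below potential → ỹ = -4.7.
i^T_t = 1.3 + 5.0 + 0.54 × (5.0 − 1.6) + 0.6 × (-4.7)
   = 1.3 + 5 + 1.836 − 2.82 = 5.32
i_t = 0.76 × 7.37 + 0.24 × 5.32 = 5.6012 + 1.2768 = 6.88

6.88%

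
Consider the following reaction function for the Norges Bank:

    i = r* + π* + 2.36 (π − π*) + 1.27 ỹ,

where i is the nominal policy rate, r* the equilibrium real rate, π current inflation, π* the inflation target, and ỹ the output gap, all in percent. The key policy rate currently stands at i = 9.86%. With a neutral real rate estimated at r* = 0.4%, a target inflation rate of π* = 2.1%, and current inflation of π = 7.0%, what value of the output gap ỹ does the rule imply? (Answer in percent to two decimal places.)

1.27 ỹ = 9.86 − 0.4 − 2.1 − 2.36 × (7.0 − 2.1) = -4.204
ỹ = -4.204 / 1.27 = -3.31

-3.31%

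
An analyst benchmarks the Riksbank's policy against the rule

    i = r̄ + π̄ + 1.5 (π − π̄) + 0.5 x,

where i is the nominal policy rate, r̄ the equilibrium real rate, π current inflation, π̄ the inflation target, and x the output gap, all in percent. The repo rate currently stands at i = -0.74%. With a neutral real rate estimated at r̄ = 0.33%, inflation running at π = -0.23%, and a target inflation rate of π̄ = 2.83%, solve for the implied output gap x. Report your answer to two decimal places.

0.5 x = -0.74 − 0.33 − 2.83 − 1.5 × ((-0.23) − 2.83) = 0.69
x = 0.69 / 0.5 = 1.38

1.38%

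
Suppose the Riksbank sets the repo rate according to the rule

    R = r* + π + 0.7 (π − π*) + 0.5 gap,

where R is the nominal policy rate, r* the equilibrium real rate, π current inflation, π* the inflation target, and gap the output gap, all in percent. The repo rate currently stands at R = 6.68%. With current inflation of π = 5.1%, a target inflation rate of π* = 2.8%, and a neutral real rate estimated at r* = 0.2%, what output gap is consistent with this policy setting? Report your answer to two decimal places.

-0.46%

0.5 gap = 6.68 − 0.2 − 5.1 − 0.7 × (5.1 − 2.8) = -0.23
gap = -0.23 / 0.5 = -0.46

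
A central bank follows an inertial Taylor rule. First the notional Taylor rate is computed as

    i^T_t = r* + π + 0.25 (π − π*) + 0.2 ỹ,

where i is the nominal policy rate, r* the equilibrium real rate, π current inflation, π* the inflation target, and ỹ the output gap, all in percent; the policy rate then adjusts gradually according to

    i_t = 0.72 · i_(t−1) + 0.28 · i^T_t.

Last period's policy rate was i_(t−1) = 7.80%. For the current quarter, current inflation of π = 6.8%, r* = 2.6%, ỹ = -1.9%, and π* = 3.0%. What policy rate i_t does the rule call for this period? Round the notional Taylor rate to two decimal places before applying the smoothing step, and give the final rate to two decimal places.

i^T_t = 2.6 + 6.8 + 0.25 × (6.8 − 3.0) + 0.2 × (-1.9)
   = 2.6 + 6.8 + 0.95 − 0.38 = 9.97
i_t = 0.72 × 7.80 + 0.28 × 9.97 = 5.616 + 2.7916 = 8.41

8.41%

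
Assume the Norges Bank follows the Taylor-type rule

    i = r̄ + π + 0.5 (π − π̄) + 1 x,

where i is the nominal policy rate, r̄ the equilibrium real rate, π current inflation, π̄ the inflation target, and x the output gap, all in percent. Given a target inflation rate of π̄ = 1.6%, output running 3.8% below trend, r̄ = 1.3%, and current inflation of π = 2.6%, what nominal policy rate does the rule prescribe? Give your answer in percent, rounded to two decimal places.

0.60%

Output 3.8% below potential → x = -3.8.
i = 1.3 + 2.6 + 0.5 × (2.6 − 1.6) + 1 × (-3.8)
   = 1.3 + 2.6 + 0.5 − 3.8 = 0.60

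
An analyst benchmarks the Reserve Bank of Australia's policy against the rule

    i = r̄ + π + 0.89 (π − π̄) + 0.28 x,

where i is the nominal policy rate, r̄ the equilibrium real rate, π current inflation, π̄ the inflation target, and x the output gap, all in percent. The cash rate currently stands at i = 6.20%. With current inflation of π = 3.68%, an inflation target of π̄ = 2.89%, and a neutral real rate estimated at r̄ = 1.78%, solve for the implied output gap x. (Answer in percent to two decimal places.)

0.28 x = 6.20 − 1.78 − 3.68 − 0.89 × (3.68 − 2.89) = 0.0369
x = 0.0369 / 0.28 = 0.13

0.13%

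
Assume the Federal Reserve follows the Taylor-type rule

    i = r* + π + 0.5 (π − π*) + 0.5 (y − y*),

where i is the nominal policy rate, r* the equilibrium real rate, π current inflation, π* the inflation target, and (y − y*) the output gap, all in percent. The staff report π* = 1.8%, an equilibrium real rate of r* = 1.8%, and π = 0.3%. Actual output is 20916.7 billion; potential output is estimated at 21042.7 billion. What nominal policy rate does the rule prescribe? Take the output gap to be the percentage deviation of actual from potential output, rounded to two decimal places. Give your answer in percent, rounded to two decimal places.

1.05%

Output gap = 100 × (20916.7 − 21042.7) / 21042.7 = -0.60%.
i = 1.80 + 0.30 + 0.5 × (0.30 − 1.80) + 0.5 × (-0.60)
   = 1.80 + 0.3 − 0.75 − 0.3 = 1.05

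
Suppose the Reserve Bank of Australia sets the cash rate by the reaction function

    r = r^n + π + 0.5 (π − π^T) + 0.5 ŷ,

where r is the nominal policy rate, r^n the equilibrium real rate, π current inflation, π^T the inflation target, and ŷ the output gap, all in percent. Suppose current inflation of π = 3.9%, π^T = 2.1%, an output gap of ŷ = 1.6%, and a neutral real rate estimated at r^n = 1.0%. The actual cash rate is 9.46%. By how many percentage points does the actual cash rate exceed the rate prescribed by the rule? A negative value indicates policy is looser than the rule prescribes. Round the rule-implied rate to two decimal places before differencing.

2.86 pp

r = 1.0 + 3.9 + 0.5 × (3.9 − 2.1) + 0.5 × 1.6
   = 1.0 + 3.9 + 0.9 + 0.8 = 6.60
Deviation = 9.46 − 6.60 = 2.86 pp.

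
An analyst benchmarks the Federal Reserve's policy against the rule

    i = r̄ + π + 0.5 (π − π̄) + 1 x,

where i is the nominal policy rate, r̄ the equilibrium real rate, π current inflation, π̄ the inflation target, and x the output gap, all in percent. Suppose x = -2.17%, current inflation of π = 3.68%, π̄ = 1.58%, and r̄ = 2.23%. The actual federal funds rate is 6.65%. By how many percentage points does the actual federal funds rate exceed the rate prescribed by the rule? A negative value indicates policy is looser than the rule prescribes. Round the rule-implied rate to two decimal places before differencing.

i = 2.23 + 3.68 + 0.5 × (3.68 − 1.58) + 1 × (-2.17)
   = 2.23 + 3.68 + 1.05 − 2.17 = 4.79
Deviation = 6.65 − 4.79 = 1.86 pp.

1.86 pp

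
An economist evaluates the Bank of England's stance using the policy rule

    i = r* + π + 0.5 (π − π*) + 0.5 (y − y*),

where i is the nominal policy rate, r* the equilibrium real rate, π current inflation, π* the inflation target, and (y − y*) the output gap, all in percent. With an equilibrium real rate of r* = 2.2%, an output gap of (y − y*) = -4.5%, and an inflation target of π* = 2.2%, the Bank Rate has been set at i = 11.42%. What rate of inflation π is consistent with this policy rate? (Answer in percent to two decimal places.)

8.38%

Collecting π: i = r* + (1 + 0.5) π − 0.5 π* + 0.5 (y − y*)
1.5 π = 11.42 − 2.2 + 0.5 × 2.2 − 0.5 × (-4.5) = 12.57
π = 12.57 / 1.5 = 8.38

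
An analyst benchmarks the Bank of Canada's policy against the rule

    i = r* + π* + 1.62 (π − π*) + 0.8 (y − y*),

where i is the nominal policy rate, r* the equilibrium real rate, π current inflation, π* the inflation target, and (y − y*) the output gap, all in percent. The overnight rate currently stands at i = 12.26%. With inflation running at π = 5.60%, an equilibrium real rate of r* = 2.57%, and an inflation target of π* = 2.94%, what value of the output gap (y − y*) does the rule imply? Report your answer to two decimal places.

3.05%

0.8 (y − y*) = 12.26 − 2.57 − 2.94 − 1.62 × (5.60 − 2.94) = 2.4408
(y − y*) = 2.4408 / 0.8 = 3.05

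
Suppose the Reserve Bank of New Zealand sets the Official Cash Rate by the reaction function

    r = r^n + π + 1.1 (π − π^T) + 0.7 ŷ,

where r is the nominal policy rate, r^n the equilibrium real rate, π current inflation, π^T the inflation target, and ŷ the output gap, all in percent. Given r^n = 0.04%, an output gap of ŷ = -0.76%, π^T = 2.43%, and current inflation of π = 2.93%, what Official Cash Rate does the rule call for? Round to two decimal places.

r = 0.04 + 2.93 + 1.1 × (2.93 − 2.43) + 0.7 × (-0.76)
   = 0.04 + 2.93 + 0.55 − 0.532 = 2.99

2.99%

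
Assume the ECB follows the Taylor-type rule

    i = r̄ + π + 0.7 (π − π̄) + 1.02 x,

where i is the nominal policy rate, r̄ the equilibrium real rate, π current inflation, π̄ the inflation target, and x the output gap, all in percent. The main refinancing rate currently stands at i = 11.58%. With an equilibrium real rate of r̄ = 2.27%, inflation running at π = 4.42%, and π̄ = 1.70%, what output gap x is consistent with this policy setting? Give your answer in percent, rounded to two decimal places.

2.93%

1.02 x = 11.58 − 2.27 − 4.42 − 0.7 × (4.42 − 1.70) = 2.986
x = 2.986 / 1.02 = 2.93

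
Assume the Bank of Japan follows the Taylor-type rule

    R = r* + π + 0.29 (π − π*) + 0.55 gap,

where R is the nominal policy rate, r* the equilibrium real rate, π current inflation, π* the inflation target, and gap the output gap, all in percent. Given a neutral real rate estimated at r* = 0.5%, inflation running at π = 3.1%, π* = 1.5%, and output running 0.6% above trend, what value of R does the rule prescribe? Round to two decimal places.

Output 0.6% above potential → gap = 0.6.
R = 0.5 + 3.1 + 0.29 × (3.1 − 1.5) + 0.55 × 0.6
   = 0.5 + 3.1 + 0.464 + 0.33 = 4.39

4.39%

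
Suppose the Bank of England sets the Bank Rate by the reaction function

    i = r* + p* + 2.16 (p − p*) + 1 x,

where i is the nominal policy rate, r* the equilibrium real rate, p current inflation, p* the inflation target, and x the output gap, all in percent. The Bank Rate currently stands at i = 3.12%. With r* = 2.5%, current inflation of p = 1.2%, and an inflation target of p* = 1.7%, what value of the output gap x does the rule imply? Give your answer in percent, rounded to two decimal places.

0.00%

1 x = 3.12 − 2.5 − 1.7 − 2.16 × (1.2 − 1.7) = 0
x = 0 / 1 = 0.00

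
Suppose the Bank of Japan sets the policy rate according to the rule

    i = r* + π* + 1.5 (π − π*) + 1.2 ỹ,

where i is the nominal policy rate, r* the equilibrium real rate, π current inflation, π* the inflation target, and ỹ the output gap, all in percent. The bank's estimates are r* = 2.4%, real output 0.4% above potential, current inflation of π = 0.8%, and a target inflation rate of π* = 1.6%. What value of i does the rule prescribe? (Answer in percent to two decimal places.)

3.28%

Output 0.4% above potential → ỹ = 0.4.
i = 2.4 + 1.6 + 1.5 × (0.8 − 1.6) + 1.2 × 0.4
   = 2.4 + 1.6 − 1.2 + 0.48 = 3.28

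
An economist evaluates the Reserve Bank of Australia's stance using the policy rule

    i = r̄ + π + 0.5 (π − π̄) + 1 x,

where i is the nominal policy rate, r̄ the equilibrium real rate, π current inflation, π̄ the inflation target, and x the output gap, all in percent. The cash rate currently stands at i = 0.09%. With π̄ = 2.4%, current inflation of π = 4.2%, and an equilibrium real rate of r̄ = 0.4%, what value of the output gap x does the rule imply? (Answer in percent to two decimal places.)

1 x = 0.09 − 0.4 − 4.2 − 0.5 × (4.2 − 2.4) = -5.41
x = -5.41 / 1 = -5.41

-5.41%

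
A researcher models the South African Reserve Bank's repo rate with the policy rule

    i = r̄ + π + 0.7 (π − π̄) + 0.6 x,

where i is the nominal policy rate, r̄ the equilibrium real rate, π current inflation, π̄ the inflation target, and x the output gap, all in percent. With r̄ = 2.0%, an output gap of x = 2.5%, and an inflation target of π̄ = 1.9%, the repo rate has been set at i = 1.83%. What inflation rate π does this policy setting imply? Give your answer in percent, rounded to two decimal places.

-0.20%

Collecting π: i = r̄ + (1 + 0.7) π − 0.7 π̄ + 0.6 x
1.7 π = 1.83 − 2.0 + 0.7 × 1.9 − 0.6 × 2.5 = -0.34
π = -0.34 / 1.7 = -0.20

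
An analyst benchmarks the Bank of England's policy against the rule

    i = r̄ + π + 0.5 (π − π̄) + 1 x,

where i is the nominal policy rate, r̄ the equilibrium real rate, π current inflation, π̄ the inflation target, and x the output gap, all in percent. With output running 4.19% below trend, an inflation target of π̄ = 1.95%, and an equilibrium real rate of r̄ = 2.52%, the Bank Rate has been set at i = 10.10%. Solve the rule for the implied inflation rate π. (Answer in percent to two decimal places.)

Output 4.19% below potential → x = -4.19.
Collecting π: i = r̄ + (1 + 0.5) π − 0.5 π̄ + 1 x
1.5 π = 10.10 − 2.52 + 0.5 × 1.95 − 1 × (-4.19) = 12.745
π = 12.745 / 1.5 = 8.50

8.50%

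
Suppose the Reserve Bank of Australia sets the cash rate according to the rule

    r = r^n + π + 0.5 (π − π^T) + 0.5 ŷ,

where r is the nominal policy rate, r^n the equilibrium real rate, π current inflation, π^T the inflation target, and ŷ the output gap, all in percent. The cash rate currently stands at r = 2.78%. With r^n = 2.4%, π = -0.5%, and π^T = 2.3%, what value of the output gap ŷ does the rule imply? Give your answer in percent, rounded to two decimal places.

0.5 ŷ = 2.78 − 2.4 − (-0.5) − 0.5 × ((-0.5) − 2.3) = 2.28
ŷ = 2.28 / 0.5 = 4.56

4.56%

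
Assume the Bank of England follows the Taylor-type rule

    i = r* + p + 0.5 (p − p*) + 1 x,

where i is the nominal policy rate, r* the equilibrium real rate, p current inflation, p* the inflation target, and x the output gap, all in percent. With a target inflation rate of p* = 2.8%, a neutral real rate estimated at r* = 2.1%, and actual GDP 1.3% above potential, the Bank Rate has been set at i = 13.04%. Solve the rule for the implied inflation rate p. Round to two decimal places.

7.36%

Output 1.3% above potential → x = 1.3.
Collecting p: i = r* + (1 + 0.5) p − 0.5 p* + 1 x
1.5 p = 13.04 − 2.1 + 0.5 × 2.8 − 1 × 1.3 = 11.04
p = 11.04 / 1.5 = 7.36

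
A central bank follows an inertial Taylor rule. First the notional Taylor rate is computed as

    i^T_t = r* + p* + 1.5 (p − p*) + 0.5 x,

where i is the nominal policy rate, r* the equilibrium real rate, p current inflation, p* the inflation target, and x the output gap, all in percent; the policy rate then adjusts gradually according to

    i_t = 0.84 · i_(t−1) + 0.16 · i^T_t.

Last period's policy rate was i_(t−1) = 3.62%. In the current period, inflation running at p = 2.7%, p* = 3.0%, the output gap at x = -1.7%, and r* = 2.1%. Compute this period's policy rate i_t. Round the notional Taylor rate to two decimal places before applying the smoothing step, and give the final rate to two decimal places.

3.65%

i^T_t = 2.1 + 3.0 + 1.5 × (2.7 − 3.0) + 0.5 × (-1.7)
   = 2.1 + 3 − 0.45 − 0.85 = 3.80
i_t = 0.84 × 3.62 + 0.16 × 3.80 = 3.0408 + 0.608 = 3.65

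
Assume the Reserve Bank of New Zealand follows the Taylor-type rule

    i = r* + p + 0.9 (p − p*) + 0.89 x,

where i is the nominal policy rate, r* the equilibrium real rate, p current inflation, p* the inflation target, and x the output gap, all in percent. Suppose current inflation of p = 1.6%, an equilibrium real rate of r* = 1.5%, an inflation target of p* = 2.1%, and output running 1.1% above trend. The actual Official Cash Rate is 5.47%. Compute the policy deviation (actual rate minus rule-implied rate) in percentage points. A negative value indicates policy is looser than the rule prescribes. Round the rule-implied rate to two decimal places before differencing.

Output 1.1% above potential → x = 1.1.
i = 1.5 + 1.6 + 0.9 × (1.6 − 2.1) + 0.89 × 1.1
   = 1.5 + 1.6 − 0.45 + 0.979 = 3.63
Deviation = 5.47 − 3.63 = 1.84 pp.

1.84 pp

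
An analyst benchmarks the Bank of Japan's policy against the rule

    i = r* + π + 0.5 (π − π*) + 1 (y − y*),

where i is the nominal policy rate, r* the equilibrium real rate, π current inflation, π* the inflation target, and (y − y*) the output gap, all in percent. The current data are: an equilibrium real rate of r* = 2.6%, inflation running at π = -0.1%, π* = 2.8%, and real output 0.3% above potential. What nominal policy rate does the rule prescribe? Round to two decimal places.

1.35%

Output 0.3% above potential → (y − y*) = 0.3.
i = 2.6 + (-0.1) + 0.5 × (-0.1 − 2.8) + 1 × 0.3
   = 2.6 − 0.1 − 1.45 + 0.3 = 1.35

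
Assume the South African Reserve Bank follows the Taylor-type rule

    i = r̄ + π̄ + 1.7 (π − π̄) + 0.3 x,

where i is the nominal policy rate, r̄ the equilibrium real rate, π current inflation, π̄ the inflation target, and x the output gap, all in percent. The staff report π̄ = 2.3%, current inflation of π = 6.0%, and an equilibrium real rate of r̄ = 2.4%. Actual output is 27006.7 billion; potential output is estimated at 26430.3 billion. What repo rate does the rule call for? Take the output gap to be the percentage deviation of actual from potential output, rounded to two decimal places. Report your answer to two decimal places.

Output gap = 100 × (27006.7 − 26430.3) / 26430.3 = 2.18%.
i = 2.40 + 2.30 + 1.7 × (6.00 − 2.30) + 0.3 × 2.18
   = 2.40 + 2.3 + 6.29 + 0.654 = 11.64

11.64%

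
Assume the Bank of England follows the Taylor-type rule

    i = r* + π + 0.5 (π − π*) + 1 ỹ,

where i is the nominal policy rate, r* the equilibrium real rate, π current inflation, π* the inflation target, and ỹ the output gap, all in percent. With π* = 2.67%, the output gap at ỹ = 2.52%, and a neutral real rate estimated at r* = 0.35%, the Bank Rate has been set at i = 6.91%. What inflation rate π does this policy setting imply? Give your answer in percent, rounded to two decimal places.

Collecting π: i = r* + (1 + 0.5) π − 0.5 π* + 1 ỹ
1.5 π = 6.91 − 0.35 + 0.5 × 2.67 − 1 × 2.52 = 5.375
π = 5.375 / 1.5 = 3.58

3.58%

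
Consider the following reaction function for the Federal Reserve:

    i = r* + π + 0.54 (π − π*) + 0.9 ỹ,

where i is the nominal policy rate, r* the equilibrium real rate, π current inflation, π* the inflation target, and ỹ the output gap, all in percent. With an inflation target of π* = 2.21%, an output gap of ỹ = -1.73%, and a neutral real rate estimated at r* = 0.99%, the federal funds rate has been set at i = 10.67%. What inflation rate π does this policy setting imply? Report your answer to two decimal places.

Collecting π: i = r* + (1 + 0.54) π − 0.54 π* + 0.9 ỹ
1.54 π = 10.67 − 0.99 + 0.54 × 2.21 − 0.9 × (-1.73) = 12.4304
π = 12.4304 / 1.54 = 8.07

8.07%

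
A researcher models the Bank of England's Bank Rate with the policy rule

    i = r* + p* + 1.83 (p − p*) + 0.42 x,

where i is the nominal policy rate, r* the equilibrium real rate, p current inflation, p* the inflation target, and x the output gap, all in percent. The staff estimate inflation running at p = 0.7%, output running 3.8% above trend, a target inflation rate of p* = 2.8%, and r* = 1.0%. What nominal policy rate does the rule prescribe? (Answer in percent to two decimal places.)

Output 3.8% above potential → x = 3.8.
i = 1.0 + 2.8 + 1.83 × (0.7 − 2.8) + 0.42 × 3.8
   = 1.0 + 2.8 − 3.843 + 1.596 = 1.55

1.55%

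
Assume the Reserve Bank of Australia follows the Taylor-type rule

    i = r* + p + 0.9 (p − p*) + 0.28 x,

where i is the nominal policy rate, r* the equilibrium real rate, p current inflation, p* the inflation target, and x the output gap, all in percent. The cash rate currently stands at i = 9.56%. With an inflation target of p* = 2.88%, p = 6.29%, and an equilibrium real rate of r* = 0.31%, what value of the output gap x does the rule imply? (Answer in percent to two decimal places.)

-0.39%

0.28 x = 9.56 − 0.31 − 6.29 − 0.9 × (6.29 − 2.88) = -0.109
x = -0.109 / 0.28 = -0.39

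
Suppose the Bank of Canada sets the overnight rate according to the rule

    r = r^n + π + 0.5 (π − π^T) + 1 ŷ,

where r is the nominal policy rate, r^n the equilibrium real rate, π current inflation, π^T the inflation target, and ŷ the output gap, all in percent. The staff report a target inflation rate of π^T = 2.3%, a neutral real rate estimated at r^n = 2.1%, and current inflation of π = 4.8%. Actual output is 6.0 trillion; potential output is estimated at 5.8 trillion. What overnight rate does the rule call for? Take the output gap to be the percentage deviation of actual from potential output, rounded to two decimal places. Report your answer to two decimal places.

11.60%

Output gap = 100 × (6.0 − 5.8) / 5.8 = 3.45%.
r = 2.10 + 4.80 + 0.5 × (4.80 − 2.30) + 1 × 3.45
   = 2.10 + 4.8 + 1.25 + 3.45 = 11.60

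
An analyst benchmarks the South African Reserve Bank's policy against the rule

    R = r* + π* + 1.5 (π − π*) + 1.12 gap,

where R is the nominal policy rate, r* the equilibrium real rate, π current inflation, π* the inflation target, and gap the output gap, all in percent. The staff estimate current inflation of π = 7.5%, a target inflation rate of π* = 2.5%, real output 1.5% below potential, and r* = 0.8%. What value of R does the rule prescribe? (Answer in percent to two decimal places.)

9.12%

Output 1.5% below potential → gap = -1.5.
R = 0.8 + 2.5 + 1.5 × (7.5 − 2.5) + 1.12 × (-1.5)
   = 0.8 + 2.5 + 7.5 − 1.68 = 9.12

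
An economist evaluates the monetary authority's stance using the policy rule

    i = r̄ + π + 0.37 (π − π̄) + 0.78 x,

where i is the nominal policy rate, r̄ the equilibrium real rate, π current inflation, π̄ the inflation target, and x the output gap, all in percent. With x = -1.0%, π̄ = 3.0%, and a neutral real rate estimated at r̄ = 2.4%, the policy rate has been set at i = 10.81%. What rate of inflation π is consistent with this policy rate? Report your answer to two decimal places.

Collecting π: i = r̄ + (1 + 0.37) π − 0.37 π̄ + 0.78 x
1.37 π = 10.81 − 2.4 + 0.37 × 3.0 − 0.78 × (-1.0) = 10.3
π = 10.3 / 1.37 = 7.52

7.52%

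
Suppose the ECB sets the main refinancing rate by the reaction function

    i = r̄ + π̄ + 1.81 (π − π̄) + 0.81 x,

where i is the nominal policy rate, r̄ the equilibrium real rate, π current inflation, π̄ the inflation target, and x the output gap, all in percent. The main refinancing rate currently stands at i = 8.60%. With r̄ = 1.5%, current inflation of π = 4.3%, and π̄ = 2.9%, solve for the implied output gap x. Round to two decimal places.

0.81 x = 8.60 − 1.5 − 2.9 − 1.81 × (4.3 − 2.9) = 1.666
x = 1.666 / 0.81 = 2.06

2.06%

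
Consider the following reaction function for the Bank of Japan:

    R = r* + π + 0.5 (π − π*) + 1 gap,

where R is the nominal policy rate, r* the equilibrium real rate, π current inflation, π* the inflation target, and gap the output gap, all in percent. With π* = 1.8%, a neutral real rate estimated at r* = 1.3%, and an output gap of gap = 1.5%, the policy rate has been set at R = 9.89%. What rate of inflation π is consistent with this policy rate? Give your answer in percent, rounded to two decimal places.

Collecting π: R = r* + (1 + 0.5) π − 0.5 π* + 1 gap
1.5 π = 9.89 − 1.3 + 0.5 × 1.8 − 1 × 1.5 = 7.99
π = 7.99 / 1.5 = 5.33

5.33%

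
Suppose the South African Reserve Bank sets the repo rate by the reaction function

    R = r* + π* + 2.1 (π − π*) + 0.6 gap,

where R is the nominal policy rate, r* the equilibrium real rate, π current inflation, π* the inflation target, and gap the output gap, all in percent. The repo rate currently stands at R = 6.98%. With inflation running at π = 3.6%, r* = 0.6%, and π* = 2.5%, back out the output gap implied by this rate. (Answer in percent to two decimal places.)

0.6 gap = 6.98 − 0.6 − 2.5 − 2.1 × (3.6 − 2.5) = 1.57
gap = 1.57 / 0.6 = 2.62

2.62%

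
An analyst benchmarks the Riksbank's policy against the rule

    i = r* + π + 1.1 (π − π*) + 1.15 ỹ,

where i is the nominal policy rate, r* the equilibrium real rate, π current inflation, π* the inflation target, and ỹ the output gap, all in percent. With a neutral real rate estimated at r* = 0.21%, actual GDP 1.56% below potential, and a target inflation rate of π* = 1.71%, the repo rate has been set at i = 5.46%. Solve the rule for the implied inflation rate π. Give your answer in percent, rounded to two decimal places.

Output 1.56% below potential → ỹ = -1.56.
Collecting π: i = r* + (1 + 1.1) π − 1.1 π* + 1.15 ỹ
2.1 π = 5.46 − 0.21 + 1.1 × 1.71 − 1.15 × (-1.56) = 8.925
π = 8.925 / 2.1 = 4.25

4.25%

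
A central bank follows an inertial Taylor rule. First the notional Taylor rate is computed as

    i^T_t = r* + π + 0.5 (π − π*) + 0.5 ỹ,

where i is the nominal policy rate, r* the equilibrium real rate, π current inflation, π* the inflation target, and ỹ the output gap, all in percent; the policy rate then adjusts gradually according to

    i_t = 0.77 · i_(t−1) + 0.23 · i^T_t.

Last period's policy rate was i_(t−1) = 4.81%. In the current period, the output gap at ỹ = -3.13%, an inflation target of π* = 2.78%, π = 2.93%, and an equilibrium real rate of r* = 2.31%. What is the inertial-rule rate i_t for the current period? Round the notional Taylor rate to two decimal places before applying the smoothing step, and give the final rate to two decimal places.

4.57%

i^T_t = 2.31 + 2.93 + 0.5 × (2.93 − 2.78) + 0.5 × (-3.13)
   = 2.31 + 2.93 + 0.075 − 1.565 = 3.75
i_t = 0.77 × 4.81 + 0.23 × 3.75 = 3.7037 + 0.8625 = 4.57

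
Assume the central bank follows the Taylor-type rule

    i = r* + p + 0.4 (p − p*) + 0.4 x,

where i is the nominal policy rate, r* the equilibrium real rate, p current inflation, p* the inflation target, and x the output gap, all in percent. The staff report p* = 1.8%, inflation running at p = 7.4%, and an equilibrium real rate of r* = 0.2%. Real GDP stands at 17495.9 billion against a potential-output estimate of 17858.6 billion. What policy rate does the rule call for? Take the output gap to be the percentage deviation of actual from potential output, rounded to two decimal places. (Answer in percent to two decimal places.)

9.03%

Output gap = 100 × (17495.9 − 17858.6) / 17858.6 = -2.03%.
i = 0.20 + 7.40 + 0.4 × (7.40 − 1.80) + 0.4 × (-2.03)
   = 0.20 + 7.4 + 2.24 − 0.812 = 9.03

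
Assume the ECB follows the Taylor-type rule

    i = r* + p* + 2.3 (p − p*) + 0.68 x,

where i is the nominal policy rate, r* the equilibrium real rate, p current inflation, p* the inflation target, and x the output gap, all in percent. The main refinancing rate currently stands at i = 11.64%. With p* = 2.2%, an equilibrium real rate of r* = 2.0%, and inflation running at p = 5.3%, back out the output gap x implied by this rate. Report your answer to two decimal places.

0.46%

0.68 x = 11.64 − 2.0 − 2.2 − 2.3 × (5.3 − 2.2) = 0.31
x = 0.31 / 0.68 = 0.46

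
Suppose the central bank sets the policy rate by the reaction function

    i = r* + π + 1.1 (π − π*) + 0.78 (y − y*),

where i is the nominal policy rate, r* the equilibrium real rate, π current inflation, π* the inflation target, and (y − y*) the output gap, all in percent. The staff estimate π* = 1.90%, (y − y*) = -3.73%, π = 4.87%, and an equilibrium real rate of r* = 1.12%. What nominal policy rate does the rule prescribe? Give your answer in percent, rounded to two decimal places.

6.35%

i = 1.12 + 4.87 + 1.1 × (4.87 − 1.90) + 0.78 × (-3.73)
   = 1.12 + 4.87 + 3.267 − 2.9094 = 6.35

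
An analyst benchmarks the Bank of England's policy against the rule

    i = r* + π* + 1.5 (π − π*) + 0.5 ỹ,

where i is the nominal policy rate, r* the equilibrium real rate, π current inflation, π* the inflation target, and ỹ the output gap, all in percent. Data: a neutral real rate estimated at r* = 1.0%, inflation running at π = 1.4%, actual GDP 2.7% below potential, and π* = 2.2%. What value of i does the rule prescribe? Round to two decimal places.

0.65%

Output 2.7% below potential → ỹ = -2.7.
i = 1.0 + 2.2 + 1.5 × (1.4 − 2.2) + 0.5 × (-2.7)
   = 1.0 + 2.2 − 1.2 − 1.35 = 0.65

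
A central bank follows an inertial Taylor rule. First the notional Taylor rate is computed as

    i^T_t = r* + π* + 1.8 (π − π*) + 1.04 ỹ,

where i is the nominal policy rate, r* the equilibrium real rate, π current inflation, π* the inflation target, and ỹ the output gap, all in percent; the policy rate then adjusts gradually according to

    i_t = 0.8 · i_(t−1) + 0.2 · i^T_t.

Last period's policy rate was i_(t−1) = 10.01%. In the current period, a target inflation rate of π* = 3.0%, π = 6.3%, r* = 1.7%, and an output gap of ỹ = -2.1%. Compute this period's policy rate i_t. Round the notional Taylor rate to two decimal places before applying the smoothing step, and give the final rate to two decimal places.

9.70%

i^T_t = 1.7 + 3.0 + 1.8 × (6.3 − 3.0) + 1.04 × (-2.1)
   = 1.7 + 3 + 5.94 − 2.184 = 8.46
i_t = 0.8 × 10.01 + 0.2 × 8.46 = 8.008 + 1.692 = 9.70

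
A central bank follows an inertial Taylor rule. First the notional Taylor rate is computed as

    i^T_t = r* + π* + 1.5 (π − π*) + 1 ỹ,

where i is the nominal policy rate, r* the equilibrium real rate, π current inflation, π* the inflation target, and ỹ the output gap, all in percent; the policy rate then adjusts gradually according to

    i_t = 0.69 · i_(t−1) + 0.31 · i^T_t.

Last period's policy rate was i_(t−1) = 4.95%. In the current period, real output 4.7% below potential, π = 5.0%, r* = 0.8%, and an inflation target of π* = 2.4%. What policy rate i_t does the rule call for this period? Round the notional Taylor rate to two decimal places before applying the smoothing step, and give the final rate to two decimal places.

Output 4.7% below potential → ỹ = -4.7.
i^T_t = 0.8 + 2.4 + 1.5 × (5.0 − 2.4) + 1 × (-4.7)
   = 0.8 + 2.4 + 3.9 − 4.7 = 2.40
i_t = 0.69 × 4.95 + 0.31 × 2.40 = 3.4155 + 0.744 = 4.16

4.16%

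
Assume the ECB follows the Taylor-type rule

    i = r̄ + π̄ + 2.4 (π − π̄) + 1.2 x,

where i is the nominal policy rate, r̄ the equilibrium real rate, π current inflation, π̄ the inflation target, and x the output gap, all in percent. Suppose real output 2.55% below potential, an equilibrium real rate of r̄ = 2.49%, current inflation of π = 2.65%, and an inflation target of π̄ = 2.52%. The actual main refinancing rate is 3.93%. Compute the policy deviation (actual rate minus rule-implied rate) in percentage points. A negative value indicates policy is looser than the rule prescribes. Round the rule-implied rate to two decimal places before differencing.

Output 2.55% below potential → x = -2.55.
i = 2.49 + 2.52 + 2.4 × (2.65 − 2.52) + 1.2 × (-2.55)
   = 2.49 + 2.52 + 0.312 − 3.06 = 2.26
Deviation = 3.93 − 2.26 = 1.67 pp.

1.67 pp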